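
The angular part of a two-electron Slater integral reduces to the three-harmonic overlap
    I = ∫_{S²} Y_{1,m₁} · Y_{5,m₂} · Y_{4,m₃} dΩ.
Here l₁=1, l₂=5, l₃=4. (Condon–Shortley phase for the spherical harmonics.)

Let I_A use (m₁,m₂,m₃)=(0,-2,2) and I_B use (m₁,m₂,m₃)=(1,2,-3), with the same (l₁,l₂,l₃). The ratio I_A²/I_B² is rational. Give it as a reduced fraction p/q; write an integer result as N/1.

l's match ⇒ only the (l;m) 3-j factors differ between A and B.
A: triangle coeff Δ(1,5,4) = 1/495; Σ_t [1,1]: t=1:−1/1440 = -1/1440; (3j)²=7/165 [(1 5 4; 0 -2 2)], sign=-1
B: triangle coeff Δ(1,5,4) = 1/495; Σ_t [0,0]: t=0:+1/10080 = 1/10080; (3j)²=1/165 [(1 5 4; 1 2 -3)], sign=-1
I_A²/I_B² = (7/165)/(1/165) = 7/1

7/1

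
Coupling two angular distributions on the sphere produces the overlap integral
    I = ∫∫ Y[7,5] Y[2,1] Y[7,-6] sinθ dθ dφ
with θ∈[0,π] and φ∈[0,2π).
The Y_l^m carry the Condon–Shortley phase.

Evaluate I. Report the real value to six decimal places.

0.196071

Rules hold: Σm=0, L=16 even, 5≤7≤9.
N = 15·5·15 = 1125
Δ = 2!·12!·2!/17! = 1/185640
Racah Σ t=0..2: t=0:+1/2419200 t=1:−1/518400 t=2:+1/2419200 = -1/907200
⇒ 3j(7 2 7; 0 0 0)² = 56/3315, sgn +1
Racah Σ t=1..2: t=1:−1/79833600 t=2:+1/958003200 = -1/87091200
⇒ 3j(7 2 7; 5 1 -6)² = 121/4760, sgn +1
4πI² = N·(3j₀)²·(3jₘ)² = 1815/3757
I = +1·√(0.483098/4π) = 0.19607074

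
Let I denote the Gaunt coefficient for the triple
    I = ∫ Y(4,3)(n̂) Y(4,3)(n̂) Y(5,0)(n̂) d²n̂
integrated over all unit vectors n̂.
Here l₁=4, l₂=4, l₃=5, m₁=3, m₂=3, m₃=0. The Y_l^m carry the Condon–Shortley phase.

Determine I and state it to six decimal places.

3 + 3 + 0 = 6 ≠ 0: azimuthal integral kills it; I = 0

0.000000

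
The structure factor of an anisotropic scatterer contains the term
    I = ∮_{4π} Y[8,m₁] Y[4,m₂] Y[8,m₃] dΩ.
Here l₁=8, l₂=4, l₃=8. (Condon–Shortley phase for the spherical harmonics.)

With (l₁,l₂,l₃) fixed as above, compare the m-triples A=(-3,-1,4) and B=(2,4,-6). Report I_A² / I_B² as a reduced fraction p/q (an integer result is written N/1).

441/286

Same 8,4,8: normalisation and zero-m 3j drop out of the ratio.
A: Δ: 4! 12! 4! / 21! → 1/185175900; sum: t=0:+1/5748019200 t=1:−1/174182400 t=2:+1/52254720 t=3:−1/139345920 = 7/1094860800; 3j²(8 4 8; -3 -1 4) = Δ·Π!·Σ² = 147/16796  (sign +1)
B: Δ: 4! 12! 4! / 21! → 1/185175900; sum: t=4:+1/4180377600 = 1/4180377600; 3j²(8 4 8; 2 4 -6) = Δ·Π!·Σ² = 11/1938  (sign +1)
I_A²/I_B² = (147/16796)/(11/1938) = 441/286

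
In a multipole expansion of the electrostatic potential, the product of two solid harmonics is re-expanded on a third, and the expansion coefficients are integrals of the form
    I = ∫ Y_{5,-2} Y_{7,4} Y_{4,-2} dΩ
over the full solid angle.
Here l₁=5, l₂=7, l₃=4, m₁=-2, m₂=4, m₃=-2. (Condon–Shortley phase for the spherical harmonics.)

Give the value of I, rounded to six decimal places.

0.139828

Checks pass: Σm=0; 16 even; l₃=4∈[2,12].
(2·5+1)(2·7+1)(2·4+1) = 1485
Δ: 8! 2! 6! / 17! → 1/6126120
sum: t=3:−1/69120 t=4:+1/20736 t=5:−1/69120 = 1/51840
3j²(5 7 4; 0 0 0) = Δ·Π!·Σ² = 280/21879  (sign +1)
sum: t=5:−1/1036800 t=6:+1/172800 t=7:−1/483840 = 1/362880
3j²(5 7 4; -2 4 -2) = Δ·Π!·Σ² = 20/1547  (sign +1)
combine: 4πI² = 1485·280/21879·20/1547 = 12000/48841
take √, sign +1: I = 0.13982777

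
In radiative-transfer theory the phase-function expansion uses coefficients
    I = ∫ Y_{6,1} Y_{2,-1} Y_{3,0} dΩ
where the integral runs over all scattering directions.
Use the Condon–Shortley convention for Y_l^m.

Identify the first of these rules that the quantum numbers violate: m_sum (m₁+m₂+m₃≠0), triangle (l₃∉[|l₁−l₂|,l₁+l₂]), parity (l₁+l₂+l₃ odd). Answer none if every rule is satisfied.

Σmᵢ = 0  ✓
l₃∈[|l₁−l₂|,l₁+l₂]=[4,8], have l₃=3  ✗
Σlᵢ = 11 ⇒ odd

triangle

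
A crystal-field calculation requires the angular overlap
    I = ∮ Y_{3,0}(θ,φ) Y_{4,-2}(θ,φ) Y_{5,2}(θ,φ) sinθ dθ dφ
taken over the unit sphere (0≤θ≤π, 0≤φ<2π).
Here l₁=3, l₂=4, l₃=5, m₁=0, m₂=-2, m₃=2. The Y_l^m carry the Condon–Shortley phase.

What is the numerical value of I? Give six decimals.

Checks pass: Σm=0; 12 even; l₃=5∈[1,7].
(2·3+1)(2·4+1)(2·5+1) = 693
Δ: 2! 4! 6! / 13! → 1/180180
sum: t=0:+1/576 t=1:−1/144 t=2:+1/576 = -1/288
3j²(3 4 5; 0 0 0) = Δ·Π!·Σ² = 20/1001  (sign +1)
sum: t=0:+1/576 t=1:−1/480 t=2:+1/8640 = -1/4320
3j²(3 4 5; 0 -2 2) = Δ·Π!·Σ² = 1/2145  (sign +1)
combine: 4πI² = 693·20/1001·1/2145 = 12/1859
take √, sign +1: I = 0.02266449

0.022664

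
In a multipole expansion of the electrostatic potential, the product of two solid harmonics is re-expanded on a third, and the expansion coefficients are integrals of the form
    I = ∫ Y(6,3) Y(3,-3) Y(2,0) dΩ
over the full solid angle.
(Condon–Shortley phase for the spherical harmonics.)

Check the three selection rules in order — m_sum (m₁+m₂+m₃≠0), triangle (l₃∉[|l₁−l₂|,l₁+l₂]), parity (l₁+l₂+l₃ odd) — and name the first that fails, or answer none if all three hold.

azimuthal sum: 3 − 3 + 0 = 0  ✓
3 ≤ 2 ≤ 9 (triangle on l)  ✗
L = 6 + 3 + 2 = 11 (odd)

triangle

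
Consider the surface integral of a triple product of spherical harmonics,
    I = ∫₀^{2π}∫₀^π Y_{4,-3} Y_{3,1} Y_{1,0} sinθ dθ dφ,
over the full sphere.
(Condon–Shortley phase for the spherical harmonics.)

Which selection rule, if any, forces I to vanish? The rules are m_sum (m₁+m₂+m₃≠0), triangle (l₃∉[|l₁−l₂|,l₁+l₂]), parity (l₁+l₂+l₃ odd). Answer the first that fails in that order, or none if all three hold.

m_sum

Σmᵢ = -2  ✗
l₃∈[|l₁−l₂|,l₁+l₂]=[1,7], have l₃=1
Σlᵢ = 8 ⇒ even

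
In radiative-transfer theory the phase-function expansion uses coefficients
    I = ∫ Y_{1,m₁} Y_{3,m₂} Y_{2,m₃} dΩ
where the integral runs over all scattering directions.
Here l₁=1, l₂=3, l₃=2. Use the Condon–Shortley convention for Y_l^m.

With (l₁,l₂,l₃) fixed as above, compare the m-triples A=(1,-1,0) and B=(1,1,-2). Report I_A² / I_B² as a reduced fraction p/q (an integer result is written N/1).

l's match ⇒ only the (l;m) 3-j factors differ between A and B.
A: triangle coeff Δ(1,3,2) = 1/105; Σ_t [0,0]: t=0:+1/8 = 1/8; (3j)²=2/35 [(1 3 2; 1 -1 0)], sign=+1
B: triangle coeff Δ(1,3,2) = 1/105; Σ_t [0,0]: t=0:+1/48 = 1/48; (3j)²=1/105 [(1 3 2; 1 1 -2)], sign=+1
I_A²/I_B² = (2/35)/(1/105) = 6/1

6/1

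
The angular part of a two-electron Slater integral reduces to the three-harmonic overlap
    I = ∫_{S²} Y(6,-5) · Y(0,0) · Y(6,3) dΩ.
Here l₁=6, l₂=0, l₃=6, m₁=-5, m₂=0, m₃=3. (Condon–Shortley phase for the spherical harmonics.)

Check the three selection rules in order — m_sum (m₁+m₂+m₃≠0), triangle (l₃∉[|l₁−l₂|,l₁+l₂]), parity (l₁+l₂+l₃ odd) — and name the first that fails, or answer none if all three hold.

m_sum

Σmᵢ = -2  ✗
l₃∈[|l₁−l₂|,l₁+l₂]=[6,6], have l₃=6
Σlᵢ = 12 ⇒ even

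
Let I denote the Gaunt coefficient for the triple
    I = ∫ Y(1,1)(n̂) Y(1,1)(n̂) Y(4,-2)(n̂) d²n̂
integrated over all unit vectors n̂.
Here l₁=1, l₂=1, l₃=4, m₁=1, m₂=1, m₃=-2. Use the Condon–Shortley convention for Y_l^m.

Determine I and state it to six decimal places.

0.000000

|1−1|≤4≤1+1 violated ⇒ I = 0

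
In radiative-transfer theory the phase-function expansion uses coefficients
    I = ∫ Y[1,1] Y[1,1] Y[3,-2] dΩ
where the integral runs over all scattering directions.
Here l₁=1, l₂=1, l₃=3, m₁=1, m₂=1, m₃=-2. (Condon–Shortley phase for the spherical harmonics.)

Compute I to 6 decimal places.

l₃=3 ∉ [0,2] — triangle fails ⇒ I = 0

0.000000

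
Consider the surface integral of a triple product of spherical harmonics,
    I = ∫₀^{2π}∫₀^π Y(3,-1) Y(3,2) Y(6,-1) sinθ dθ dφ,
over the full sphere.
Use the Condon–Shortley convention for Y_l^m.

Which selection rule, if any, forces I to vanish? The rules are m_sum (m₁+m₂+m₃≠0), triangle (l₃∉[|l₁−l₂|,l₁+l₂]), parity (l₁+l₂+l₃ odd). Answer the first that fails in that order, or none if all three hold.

Σmᵢ = 0  ✓
l₃∈[|l₁−l₂|,l₁+l₂]=[0,6], have l₃=6  ✓
Σlᵢ = 12 ⇒ even  ✓

none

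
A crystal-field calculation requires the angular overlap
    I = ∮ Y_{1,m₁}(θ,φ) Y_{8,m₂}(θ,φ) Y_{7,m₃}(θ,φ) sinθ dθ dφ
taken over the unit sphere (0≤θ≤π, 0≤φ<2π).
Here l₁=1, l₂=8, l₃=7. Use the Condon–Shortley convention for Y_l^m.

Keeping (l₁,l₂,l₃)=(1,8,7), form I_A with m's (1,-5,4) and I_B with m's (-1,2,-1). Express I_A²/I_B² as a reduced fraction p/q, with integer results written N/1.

Same 1,8,7: normalisation and zero-m 3j drop out of the ratio.
A: Δ: 2! 0! 14! / 17! → 1/2040; sum: t=0:+1/479001600 = 1/479001600; 3j²(1 8 7; 1 -5 4) = Δ·Π!·Σ² = 13/340  (sign -1)
B: Δ: 2! 0! 14! / 17! → 1/2040; sum: t=2:+1/58060800 = 1/58060800; 3j²(1 8 7; -1 2 -1) = Δ·Π!·Σ² = 3/136  (sign +1)
I_A²/I_B² = (13/340)/(3/136) = 26/15

26/15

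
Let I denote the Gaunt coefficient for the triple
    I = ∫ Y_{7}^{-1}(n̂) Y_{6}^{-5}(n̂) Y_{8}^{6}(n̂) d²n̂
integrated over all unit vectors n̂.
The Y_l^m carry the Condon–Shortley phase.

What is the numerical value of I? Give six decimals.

l₁+l₂+l₃=21 is odd: 3j(l;000)=0 ⇒ I=0

0.000000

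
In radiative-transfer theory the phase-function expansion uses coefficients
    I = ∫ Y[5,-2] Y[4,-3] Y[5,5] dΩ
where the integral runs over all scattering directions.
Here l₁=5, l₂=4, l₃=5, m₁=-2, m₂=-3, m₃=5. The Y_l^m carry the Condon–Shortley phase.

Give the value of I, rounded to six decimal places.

0.140629

m-sum 0 ✓  L=14 even ✓  1≤5≤9 ✓
Π(2lᵢ+1) = 11×9×11 = 1089
triangle coeff Δ(5,4,5) = 1/3153150
Σ_t [0,4]: t=0:+1/69120 t=1:−1/1728 t=2:+1/576 t=3:−1/1728 t=4:+1/69120 = 7/11520
(3j)²=2/143 [(5 4 5; 0 0 0)], sign=-1
Σ_t [1,1]: t=1:−1/103680 = -1/103680
(3j)²=7/429 [(5 4 5; -2 -3 5)], sign=-1
⇒ 4πI² = 42/169
I = (+1)√(42/169/(4π)) = 0.14062948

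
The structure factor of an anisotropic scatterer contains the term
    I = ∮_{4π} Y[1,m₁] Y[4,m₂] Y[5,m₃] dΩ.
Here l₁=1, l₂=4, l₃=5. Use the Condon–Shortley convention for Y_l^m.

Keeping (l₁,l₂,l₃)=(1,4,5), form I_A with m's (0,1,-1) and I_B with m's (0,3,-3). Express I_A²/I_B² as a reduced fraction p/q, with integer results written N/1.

3/2

Same 1,4,5: normalisation and zero-m 3j drop out of the ratio.
A: Δ: 0! 2! 8! / 11! → 1/495; sum: t=0:+1/720 = 1/720; 3j²(1 4 5; 0 1 -1) = Δ·Π!·Σ² = 8/165  (sign +1)
B: Δ: 0! 2! 8! / 11! → 1/495; sum: t=0:+1/5040 = 1/5040; 3j²(1 4 5; 0 3 -3) = Δ·Π!·Σ² = 16/495  (sign +1)
I_A²/I_B² = (8/165)/(16/495) = 3/2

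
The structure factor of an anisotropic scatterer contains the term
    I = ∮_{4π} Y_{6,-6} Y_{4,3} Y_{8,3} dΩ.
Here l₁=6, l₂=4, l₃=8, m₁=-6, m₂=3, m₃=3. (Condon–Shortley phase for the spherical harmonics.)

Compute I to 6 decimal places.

m-sum 0 ✓  L=18 even ✓  2≤8≤10 ✓
Π(2lᵢ+1) = 13×9×17 = 1989
triangle coeff Δ(6,4,8) = 1/23279256
Σ_t [0,2]: t=0:+1/1658880 t=1:−1/518400 t=2:+1/1658880 = -1/1382400
(3j)²=504/46189 [(6 4 8; 0 0 0)], sign=-1
Σ_t [2,2]: t=2:+1/870912000 = 1/870912000
(3j)²=11/16796 [(6 4 8; -6 3 3)], sign=-1
⇒ 4πI² = 1134/79781
I = (+1)√(1134/79781/(4π)) = 0.03363194

0.033632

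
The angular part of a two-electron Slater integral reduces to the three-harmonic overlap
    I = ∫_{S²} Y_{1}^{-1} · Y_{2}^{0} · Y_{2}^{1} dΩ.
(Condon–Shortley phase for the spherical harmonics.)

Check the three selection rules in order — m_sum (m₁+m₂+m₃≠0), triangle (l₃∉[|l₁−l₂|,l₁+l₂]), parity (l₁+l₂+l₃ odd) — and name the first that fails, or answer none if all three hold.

parity

azimuthal sum: -1 + 0 + 1 = 0  ✓
1 ≤ 2 ≤ 3 (triangle on l)  ✓
L = 1 + 2 + 2 = 5 (odd)  ✗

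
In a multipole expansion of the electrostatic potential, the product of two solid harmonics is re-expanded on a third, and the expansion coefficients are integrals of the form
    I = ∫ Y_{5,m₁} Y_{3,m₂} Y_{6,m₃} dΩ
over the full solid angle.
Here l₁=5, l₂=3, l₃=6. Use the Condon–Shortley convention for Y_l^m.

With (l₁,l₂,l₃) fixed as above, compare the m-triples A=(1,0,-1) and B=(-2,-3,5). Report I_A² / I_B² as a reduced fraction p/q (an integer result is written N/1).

l's match ⇒ only the (l;m) 3-j factors differ between A and B.
A: triangle coeff Δ(5,3,6) = 1/675675; Σ_t [0,2]: t=0:+1/6912 t=1:−1/2880 t=2:+1/17280 = -1/6912; (3j)²=5/429 [(5 3 6; 1 0 -1)], sign=+1
B: triangle coeff Δ(5,3,6) = 1/675675; Σ_t [0,0]: t=0:+1/241920 = 1/241920; (3j)²=2/91 [(5 3 6; -2 -3 5)], sign=-1
I_A²/I_B² = (5/429)/(2/91) = 35/66

35/66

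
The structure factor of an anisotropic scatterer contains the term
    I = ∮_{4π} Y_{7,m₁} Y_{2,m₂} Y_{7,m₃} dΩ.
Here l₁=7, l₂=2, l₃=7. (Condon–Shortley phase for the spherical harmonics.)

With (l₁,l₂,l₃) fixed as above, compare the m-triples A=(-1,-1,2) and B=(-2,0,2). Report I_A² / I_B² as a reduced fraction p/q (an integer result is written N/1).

Shared (l₁,l₂,l₃)=(7,2,7): N and (l;000)² cancel in I_A²/I_B².
A: Δ = 2!·12!·2!/17! = 1/185640; Racah Σ t=0..1: t=0:+1/1935360 t=1:−1/1209600 = -1/3225600; ⇒ 3j(7 2 7; -1 -1 2)² = 243/61880, sgn +1
B: Δ = 2!·12!·2!/17! = 1/185640; Racah Σ t=0..2: t=0:+1/8709120 t=1:−1/967680 t=2:+1/2419200 = -11/21772800; ⇒ 3j(7 2 7; -2 0 2)² = 242/23205, sgn +1
I_A²/I_B² = (243/61880)/(242/23205) = 729/1936

729/1936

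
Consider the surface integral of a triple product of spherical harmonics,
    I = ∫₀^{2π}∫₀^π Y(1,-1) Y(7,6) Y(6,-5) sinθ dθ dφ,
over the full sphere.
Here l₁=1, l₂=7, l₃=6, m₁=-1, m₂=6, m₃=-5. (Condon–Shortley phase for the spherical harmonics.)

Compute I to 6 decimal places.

0.309019

m-sum 0 ✓  L=14 even ✓  6≤6≤8 ✓
Π(2lᵢ+1) = 3×15×13 = 585
triangle coeff Δ(1,7,6) = 1/1365
Σ_t [1,1]: t=1:−1/518400 = -1/518400
(3j)²=7/195 [(1 7 6; 0 0 0)], sign=-1
Σ_t [2,2]: t=2:+1/79833600 = 1/79833600
(3j)²=2/35 [(1 7 6; -1 6 -5)], sign=-1
⇒ 4πI² = 6/5
I = (+1)√(6/5/(4π)) = 0.30901936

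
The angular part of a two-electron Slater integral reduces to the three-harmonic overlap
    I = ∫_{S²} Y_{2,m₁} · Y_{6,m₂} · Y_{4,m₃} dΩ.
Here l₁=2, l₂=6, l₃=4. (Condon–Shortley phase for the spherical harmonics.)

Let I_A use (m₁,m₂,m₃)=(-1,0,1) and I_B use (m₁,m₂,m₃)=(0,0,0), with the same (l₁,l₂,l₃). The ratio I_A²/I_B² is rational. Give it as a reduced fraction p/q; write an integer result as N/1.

Shared (l₁,l₂,l₃)=(2,6,4): N and (l;000)² cancel in I_A²/I_B².
A: Δ = 4!·0!·8!/13! = 1/6435; Racah Σ t=3..3: t=3:−1/4320 = -1/4320; ⇒ 3j(2 6 4; -1 0 1)² = 8/429, sgn +1
B: Δ = 4!·0!·8!/13! = 1/6435; Racah Σ t=2..2: t=2:+1/2304 = 1/2304; ⇒ 3j(2 6 4; 0 0 0)² = 5/143, sgn +1
I_A²/I_B² = (8/429)/(5/143) = 8/15

8/15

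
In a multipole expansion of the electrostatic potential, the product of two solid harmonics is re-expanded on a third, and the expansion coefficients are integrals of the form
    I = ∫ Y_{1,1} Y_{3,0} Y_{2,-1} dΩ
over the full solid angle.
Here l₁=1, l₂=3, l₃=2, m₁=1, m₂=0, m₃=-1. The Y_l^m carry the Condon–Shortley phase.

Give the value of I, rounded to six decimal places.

Checks pass: Σm=0; 6 even; l₃=2∈[2,4].
(2·1+1)(2·3+1)(2·2+1) = 105
Δ: 2! 0! 4! / 7! → 1/105
sum: t=1:−1/4 = -1/4
3j²(1 3 2; 0 0 0) = Δ·Π!·Σ² = 3/35  (sign -1)
sum: t=0:+1/12 = 1/12
3j²(1 3 2; 1 0 -1) = Δ·Π!·Σ² = 1/35  (sign -1)
combine: 4πI² = 105·3/35·1/35 = 9/35
take √, sign +1: I = 0.14304817

0.143048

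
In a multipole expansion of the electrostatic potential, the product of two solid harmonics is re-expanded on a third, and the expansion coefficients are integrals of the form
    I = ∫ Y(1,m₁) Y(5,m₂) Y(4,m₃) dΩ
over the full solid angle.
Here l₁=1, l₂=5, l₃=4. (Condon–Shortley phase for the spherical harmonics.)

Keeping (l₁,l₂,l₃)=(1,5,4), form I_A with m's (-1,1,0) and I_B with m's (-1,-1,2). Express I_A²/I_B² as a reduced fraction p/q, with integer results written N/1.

l's match ⇒ only the (l;m) 3-j factors differ between A and B.
A: triangle coeff Δ(1,5,4) = 1/495; Σ_t [2,2]: t=2:+1/1152 = 1/1152; (3j)²=1/33 [(1 5 4; -1 1 0)], sign=+1
B: triangle coeff Δ(1,5,4) = 1/495; Σ_t [2,2]: t=2:+1/2880 = 1/2880; (3j)²=2/165 [(1 5 4; -1 -1 2)], sign=+1
I_A²/I_B² = (1/33)/(2/165) = 5/2

5/2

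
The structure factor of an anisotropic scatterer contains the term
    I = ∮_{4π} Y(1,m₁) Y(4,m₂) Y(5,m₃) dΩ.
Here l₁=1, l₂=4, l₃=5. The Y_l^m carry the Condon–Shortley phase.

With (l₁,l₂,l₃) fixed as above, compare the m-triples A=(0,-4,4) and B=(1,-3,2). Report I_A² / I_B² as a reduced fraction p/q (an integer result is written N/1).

l's match ⇒ only the (l;m) 3-j factors differ between A and B.
A: triangle coeff Δ(1,4,5) = 1/495; Σ_t [0,0]: t=0:+1/40320 = 1/40320; (3j)²=1/55 [(1 4 5; 0 -4 4)], sign=-1
B: triangle coeff Δ(1,4,5) = 1/495; Σ_t [0,0]: t=0:+1/10080 = 1/10080; (3j)²=1/165 [(1 4 5; 1 -3 2)], sign=-1
I_A²/I_B² = (1/55)/(1/165) = 3/1

3/1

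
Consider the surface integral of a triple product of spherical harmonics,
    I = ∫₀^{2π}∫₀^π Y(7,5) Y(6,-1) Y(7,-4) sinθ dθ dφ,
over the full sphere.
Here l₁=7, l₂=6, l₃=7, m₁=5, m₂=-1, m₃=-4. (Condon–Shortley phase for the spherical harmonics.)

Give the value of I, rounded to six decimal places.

0.117735

Rules hold: Σm=0, L=20 even, 1≤7≤13.
N = 15·13·15 = 2925
Δ = 6!·8!·6!/21! = 1/2444321880
Racah Σ t=0..6: t=0:+1/2612736000 t=1:−1/20736000 t=2:+1/1658880 t=3:−1/746496 t=4:+1/1658880 t=5:−1/20736000 t=6:+1/2612736000 = -1/4354560
⇒ 3j(7 6 7; 0 0 0)² = 1000/138567, sgn +1
Racah Σ t=0..2: t=0:+1/124416000 t=1:−1/29030400 t=2:+1/69672960 = -1/82944000
⇒ 3j(7 6 7; 5 -1 -4)² = 693/83980, sgn +1
4πI² = N·(3j₀)²·(3jₘ)² = 236250/1356277
I = +1·√(0.17419/4π) = 0.11773532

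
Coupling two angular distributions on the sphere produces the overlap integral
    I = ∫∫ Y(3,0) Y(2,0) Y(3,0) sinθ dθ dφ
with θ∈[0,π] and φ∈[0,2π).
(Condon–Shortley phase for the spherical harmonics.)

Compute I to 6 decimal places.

0.168209

Rules hold: Σm=0, L=8 even, 1≤3≤5.
N = 7·5·7 = 245
Δ = 2!·4!·2!/9! = 1/3780
Racah Σ t=0..2: t=0:+1/24 t=1:−1/4 t=2:+1/24 = -1/6
⇒ 3j(3 2 3; 0 0 0)² = 4/105, sgn +1
(m-triple is (0,0,0) — same symbol as above.)
4πI² = N·(3j₀)²·(3jₘ)² = 16/45
I = +1·√(0.355556/4π) = 0.16820883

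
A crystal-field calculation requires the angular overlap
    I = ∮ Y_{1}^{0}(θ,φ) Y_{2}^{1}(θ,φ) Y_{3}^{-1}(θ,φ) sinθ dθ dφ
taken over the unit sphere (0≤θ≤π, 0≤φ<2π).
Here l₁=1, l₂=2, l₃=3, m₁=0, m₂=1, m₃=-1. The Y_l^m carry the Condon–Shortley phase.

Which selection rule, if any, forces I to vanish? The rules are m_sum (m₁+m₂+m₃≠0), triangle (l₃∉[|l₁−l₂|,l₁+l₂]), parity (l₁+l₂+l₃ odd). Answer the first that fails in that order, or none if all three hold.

azimuthal sum: 0 + 1 − 1 = 0  ✓
1 ≤ 3 ≤ 3 (triangle on l)  ✓
L = 1 + 2 + 3 = 6 (even)  ✓

none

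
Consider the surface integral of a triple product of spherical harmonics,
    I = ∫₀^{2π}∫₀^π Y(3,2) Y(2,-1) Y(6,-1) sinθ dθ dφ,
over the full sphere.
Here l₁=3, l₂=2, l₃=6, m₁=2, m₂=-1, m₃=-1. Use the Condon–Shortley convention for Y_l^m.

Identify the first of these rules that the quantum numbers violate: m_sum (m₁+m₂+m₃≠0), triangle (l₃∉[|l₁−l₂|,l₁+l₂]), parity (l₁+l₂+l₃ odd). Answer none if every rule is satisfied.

triangle

m₁+m₂+m₃ = 2 − 1 − 1 = 0  ✓
triangle: |3−2|=1 ≤ l₃=6 ≤ 3+2=5  ✗
parity: l₁+l₂+l₃ = 11 is odd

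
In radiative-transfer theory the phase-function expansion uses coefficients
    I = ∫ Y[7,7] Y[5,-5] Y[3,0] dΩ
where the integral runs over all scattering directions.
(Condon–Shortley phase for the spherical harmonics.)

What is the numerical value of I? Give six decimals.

0.000000

m-sum = 7 − 5 + 0 = 2 ≠ 0 ⇒ I = 0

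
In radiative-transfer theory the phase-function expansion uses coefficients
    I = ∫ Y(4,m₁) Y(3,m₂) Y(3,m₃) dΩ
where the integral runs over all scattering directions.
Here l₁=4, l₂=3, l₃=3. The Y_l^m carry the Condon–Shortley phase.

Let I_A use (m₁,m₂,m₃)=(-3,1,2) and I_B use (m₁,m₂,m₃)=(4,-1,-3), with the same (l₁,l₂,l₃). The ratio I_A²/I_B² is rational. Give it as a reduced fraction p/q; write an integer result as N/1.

Shared (l₁,l₂,l₃)=(4,3,3): N and (l;000)² cancel in I_A²/I_B².
A: Δ = 4!·4!·2!/11! = 1/34650; Racah Σ t=3..4: t=3:−1/144 t=4:+1/288 = -1/288; ⇒ 3j(4 3 3; -3 1 2)² = 1/99, sgn +1
B: Δ = 4!·4!·2!/11! = 1/34650; Racah Σ t=0..0: t=0:+1/1152 = 1/1152; ⇒ 3j(4 3 3; 4 -1 -3)² = 1/33, sgn +1
I_A²/I_B² = (1/99)/(1/33) = 1/3

1/3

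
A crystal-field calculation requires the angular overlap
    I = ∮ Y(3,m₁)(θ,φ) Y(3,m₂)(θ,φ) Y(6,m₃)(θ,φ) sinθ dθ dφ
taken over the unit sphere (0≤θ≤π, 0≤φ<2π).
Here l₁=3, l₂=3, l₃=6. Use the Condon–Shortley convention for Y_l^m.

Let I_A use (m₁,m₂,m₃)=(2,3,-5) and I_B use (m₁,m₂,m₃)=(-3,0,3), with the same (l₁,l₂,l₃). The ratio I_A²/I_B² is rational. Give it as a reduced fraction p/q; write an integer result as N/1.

l's match ⇒ only the (l;m) 3-j factors differ between A and B.
A: triangle coeff Δ(3,3,6) = 1/12012; Σ_t [0,0]: t=0:+1/86400 = 1/86400; (3j)²=1/26 [(3 3 6; 2 3 -5)], sign=-1
B: triangle coeff Δ(3,3,6) = 1/12012; Σ_t [0,0]: t=0:+1/25920 = 1/25920; (3j)²=1/143 [(3 3 6; -3 0 3)], sign=-1
I_A²/I_B² = (1/26)/(1/143) = 11/2

11/2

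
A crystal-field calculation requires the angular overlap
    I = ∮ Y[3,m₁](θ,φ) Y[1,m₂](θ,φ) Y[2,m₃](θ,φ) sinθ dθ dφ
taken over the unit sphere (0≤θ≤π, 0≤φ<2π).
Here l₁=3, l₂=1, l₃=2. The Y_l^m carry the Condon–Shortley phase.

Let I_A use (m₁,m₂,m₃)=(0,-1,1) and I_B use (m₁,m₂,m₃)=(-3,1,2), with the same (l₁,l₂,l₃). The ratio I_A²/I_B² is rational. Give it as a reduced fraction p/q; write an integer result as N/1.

1/5

l's match ⇒ only the (l;m) 3-j factors differ between A and B.
A: triangle coeff Δ(3,1,2) = 1/105; Σ_t [0,0]: t=0:+1/12 = 1/12; (3j)²=1/35 [(3 1 2; 0 -1 1)], sign=-1
B: triangle coeff Δ(3,1,2) = 1/105; Σ_t [2,2]: t=2:+1/48 = 1/48; (3j)²=1/7 [(3 1 2; -3 1 2)], sign=+1
I_A²/I_B² = (1/35)/(1/7) = 1/5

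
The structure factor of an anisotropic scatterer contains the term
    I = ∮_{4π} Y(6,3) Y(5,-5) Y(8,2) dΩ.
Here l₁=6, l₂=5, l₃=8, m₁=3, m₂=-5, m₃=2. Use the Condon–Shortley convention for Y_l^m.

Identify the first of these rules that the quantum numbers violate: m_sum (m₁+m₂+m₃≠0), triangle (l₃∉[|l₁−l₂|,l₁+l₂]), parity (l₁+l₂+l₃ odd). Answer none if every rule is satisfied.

parity

Σmᵢ = 0  ✓
l₃∈[|l₁−l₂|,l₁+l₂]=[1,11], have l₃=8  ✓
Σlᵢ = 19 ⇒ odd  ✗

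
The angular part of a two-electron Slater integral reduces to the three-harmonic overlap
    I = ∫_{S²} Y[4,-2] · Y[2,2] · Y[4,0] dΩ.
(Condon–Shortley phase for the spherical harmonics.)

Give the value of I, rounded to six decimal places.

m-sum 0 ✓  L=10 even ✓  2≤4≤6 ✓
Π(2lᵢ+1) = 9×5×9 = 405
triangle coeff Δ(4,2,4) = 1/13860
Σ_t [0,2]: t=0:+1/192 t=1:−1/36 t=2:+1/192 = -5/288
(3j)²=20/693 [(4 2 4; 0 0 0)], sign=-1
Σ_t [2,2]: t=2:+1/192 = 1/192
(3j)²=3/77 [(4 2 4; -2 2 0)], sign=+1
⇒ 4πI² = 2700/5929
I = (-1)√(2700/5929/(4π)) = -0.19036462

-0.190365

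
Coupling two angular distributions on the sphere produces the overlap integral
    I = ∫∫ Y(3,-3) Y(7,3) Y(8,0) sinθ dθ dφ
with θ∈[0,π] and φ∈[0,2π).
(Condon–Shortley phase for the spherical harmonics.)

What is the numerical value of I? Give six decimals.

-0.123395

Rules hold: Σm=0, L=18 even, 4≤8≤10.
N = 7·15·17 = 1785
Δ = 2!·4!·12!/19! = 1/5290740
Racah Σ t=0..2: t=0:+1/7257600 t=1:−1/2073600 t=2:+1/7257600 = -1/4838400
⇒ 3j(3 7 8; 0 0 0)² = 252/20995, sgn -1
Racah Σ t=2..2: t=2:+1/46448640 = 1/46448640
⇒ 3j(3 7 8; -3 3 0)² = 75/8398, sgn +1
4πI² = N·(3j₀)²·(3jₘ)² = 198450/1037153
I = -1·√(0.191341/4π) = -0.12339547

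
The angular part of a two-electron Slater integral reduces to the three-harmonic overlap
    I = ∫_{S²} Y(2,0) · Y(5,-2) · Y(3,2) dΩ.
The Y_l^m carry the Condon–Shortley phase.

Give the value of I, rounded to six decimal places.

0.190188

Rules hold: Σm=0, L=10 even, 3≤3≤7.
N = 5·11·7 = 385
Δ = 4!·0!·6!/11! = 1/2310
Racah Σ t=2..2: t=2:+1/144 = 1/144
⇒ 3j(2 5 3; 0 0 0)² = 10/231, sgn -1
Racah Σ t=2..2: t=2:+1/480 = 1/480
⇒ 3j(2 5 3; 0 -2 2)² = 3/110, sgn -1
4πI² = N·(3j₀)²·(3jₘ)² = 5/11
I = +1·√(0.454545/4π) = 0.19018827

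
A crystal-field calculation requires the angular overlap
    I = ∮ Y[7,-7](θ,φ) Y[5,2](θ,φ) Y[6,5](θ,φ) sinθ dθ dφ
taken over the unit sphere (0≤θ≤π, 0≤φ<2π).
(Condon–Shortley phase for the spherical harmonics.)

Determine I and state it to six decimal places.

0.175597

Checks pass: Σm=0; 18 even; l₃=6∈[2,12].
(2·7+1)(2·5+1)(2·6+1) = 2145
Δ: 6! 8! 4! / 19! → 1/174594420
sum: t=1:−1/4147200 t=2:+1/207360 t=3:−1/82944 t=4:+1/207360 t=5:−1/4147200 = -1/345600
3j²(7 5 6; 0 0 0) = Δ·Π!·Σ² = 420/46189  (sign -1)
sum: t=6:+1/174182400 = 1/174182400
3j²(7 5 6; -7 2 5) = Δ·Π!·Σ² = 77/3876  (sign -1)
combine: 4πI² = 2145·420/46189·77/3876 = 40425/104329
take √, sign +1: I = 0.17559719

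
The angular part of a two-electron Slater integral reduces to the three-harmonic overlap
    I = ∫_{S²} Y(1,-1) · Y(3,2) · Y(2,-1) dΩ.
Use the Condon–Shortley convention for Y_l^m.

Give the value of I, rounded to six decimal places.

m-sum 0 ✓  L=6 even ✓  2≤2≤4 ✓
Π(2lᵢ+1) = 3×7×5 = 105
triangle coeff Δ(1,3,2) = 1/105
Σ_t [1,1]: t=1:−1/4 = -1/4
(3j)²=3/35 [(1 3 2; 0 0 0)], sign=-1
Σ_t [2,2]: t=2:+1/12 = 1/12
(3j)²=2/21 [(1 3 2; -1 2 -1)], sign=-1
⇒ 4πI² = 6/7
I = (+1)√(6/7/(4π)) = 0.26116903

0.261169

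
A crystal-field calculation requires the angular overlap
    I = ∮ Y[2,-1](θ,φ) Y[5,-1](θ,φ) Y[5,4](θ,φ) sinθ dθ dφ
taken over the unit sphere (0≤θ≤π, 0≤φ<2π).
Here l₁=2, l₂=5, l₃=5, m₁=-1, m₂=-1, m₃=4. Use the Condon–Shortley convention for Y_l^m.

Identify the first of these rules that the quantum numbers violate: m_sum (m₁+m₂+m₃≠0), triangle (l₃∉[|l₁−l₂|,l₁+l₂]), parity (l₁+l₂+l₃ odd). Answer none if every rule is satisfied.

azimuthal sum: -1 − 1 + 4 = 2  ✗
3 ≤ 5 ≤ 7 (triangle on l)
L = 2 + 5 + 5 = 12 (even)

m_sum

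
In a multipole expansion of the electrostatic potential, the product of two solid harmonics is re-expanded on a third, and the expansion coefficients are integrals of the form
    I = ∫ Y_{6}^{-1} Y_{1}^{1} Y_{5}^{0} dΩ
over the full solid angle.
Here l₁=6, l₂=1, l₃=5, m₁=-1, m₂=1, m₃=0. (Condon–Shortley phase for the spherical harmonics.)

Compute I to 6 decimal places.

-0.187239

Checks pass: Σm=0; 12 even; l₃=5∈[5,7].
(2·6+1)(2·1+1)(2·5+1) = 429
Δ: 2! 10! 0! / 13! → 1/858
sum: t=1:−1/14400 = -1/14400
3j²(6 1 5; 0 0 0) = Δ·Π!·Σ² = 6/143  (sign +1)
sum: t=2:+1/28800 = 1/28800
3j²(6 1 5; -1 1 0) = Δ·Π!·Σ² = 7/286  (sign -1)
combine: 4πI² = 429·6/143·7/286 = 63/143
take √, sign -1: I = -0.18723944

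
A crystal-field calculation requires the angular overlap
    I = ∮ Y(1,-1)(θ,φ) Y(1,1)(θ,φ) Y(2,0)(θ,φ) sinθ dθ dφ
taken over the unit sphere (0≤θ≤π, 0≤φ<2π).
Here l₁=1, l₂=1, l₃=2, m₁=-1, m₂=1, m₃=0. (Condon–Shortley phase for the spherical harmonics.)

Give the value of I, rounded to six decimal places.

0.126157

Checks pass: Σm=0; 4 even; l₃=2∈[0,2].
(2·1+1)(2·1+1)(2·2+1) = 45
Δ: 0! 2! 2! / 5! → 1/30
sum: t=0:+1/1 = 1/1
3j²(1 1 2; 0 0 0) = Δ·Π!·Σ² = 2/15  (sign +1)
sum: t=0:+1/4 = 1/4
3j²(1 1 2; -1 1 0) = Δ·Π!·Σ² = 1/30  (sign +1)
combine: 4πI² = 45·2/15·1/30 = 1/5
take √, sign +1: I = 0.12615663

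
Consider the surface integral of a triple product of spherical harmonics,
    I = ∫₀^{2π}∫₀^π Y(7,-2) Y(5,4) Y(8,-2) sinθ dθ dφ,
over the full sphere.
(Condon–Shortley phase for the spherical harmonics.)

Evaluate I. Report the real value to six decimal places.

0.100621

m-sum 0 ✓  L=20 even ✓  2≤8≤12 ✓
Π(2lᵢ+1) = 15×11×17 = 2805
triangle coeff Δ(7,5,8) = 1/814773960
Σ_t [0,4]: t=0:+1/87091200 t=1:−1/4976640 t=2:+1/2073600 t=3:−1/4976640 t=4:+1/87091200 = 1/9676800
(3j)²=360/46189 [(7 5 8; 0 0 0)], sign=+1
Σ_t [3,4]: t=3:−1/74649600 t=4:+1/41472000 = 1/93312000
(3j)²=1344/230945 [(7 5 8; -2 4 -2)], sign=+1
⇒ 4πI² = 1451520/11408683
I = (+1)√(1451520/11408683/(4π)) = 0.10062105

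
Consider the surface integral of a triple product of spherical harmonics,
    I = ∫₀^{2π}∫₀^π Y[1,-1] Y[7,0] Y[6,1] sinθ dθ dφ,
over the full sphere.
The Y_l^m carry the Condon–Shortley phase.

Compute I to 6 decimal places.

m-sum 0 ✓  L=14 even ✓  6≤6≤8 ✓
Π(2lᵢ+1) = 3×15×13 = 585
triangle coeff Δ(1,7,6) = 1/1365
Σ_t [1,1]: t=1:−1/518400 = -1/518400
(3j)²=7/195 [(1 7 6; 0 0 0)], sign=-1
Σ_t [2,2]: t=2:+1/1209600 = 1/1209600
(3j)²=1/65 [(1 7 6; -1 0 1)], sign=-1
⇒ 4πI² = 21/65
I = (+1)√(21/65/(4π)) = 0.16034227

0.160342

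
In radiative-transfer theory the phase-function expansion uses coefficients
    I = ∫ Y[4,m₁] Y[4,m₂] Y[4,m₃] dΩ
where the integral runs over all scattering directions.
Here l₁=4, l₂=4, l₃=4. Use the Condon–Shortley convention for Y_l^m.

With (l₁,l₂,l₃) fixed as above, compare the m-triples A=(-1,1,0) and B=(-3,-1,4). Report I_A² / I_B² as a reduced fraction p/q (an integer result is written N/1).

81/490

Same 4,4,4: normalisation and zero-m 3j drop out of the ratio.
A: Δ: 4! 4! 4! / 13! → 1/450450; sum: t=1:−1/3456 t=2:+1/144 t=3:−1/96 t=4:+1/864 = -1/384; 3j²(4 4 4; -1 1 0) = Δ·Π!·Σ² = 9/2002  (sign -1)
B: Δ: 4! 4! 4! / 13! → 1/450450; sum: t=3:−1/3456 = -1/3456; 3j²(4 4 4; -3 -1 4) = Δ·Π!·Σ² = 35/1287  (sign -1)
I_A²/I_B² = (9/2002)/(35/1287) = 81/490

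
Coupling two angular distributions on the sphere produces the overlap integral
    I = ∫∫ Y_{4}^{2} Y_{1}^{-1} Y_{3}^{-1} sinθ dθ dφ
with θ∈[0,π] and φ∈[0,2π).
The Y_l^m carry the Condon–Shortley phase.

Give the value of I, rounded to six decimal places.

0.238414

Rules hold: Σm=0, L=8 even, 3≤3≤5.
N = 9·3·7 = 189
Δ = 2!·6!·0!/9! = 1/252
Racah Σ t=1..1: t=1:−1/36 = -1/36
⇒ 3j(4 1 3; 0 0 0)² = 4/63, sgn +1
Racah Σ t=0..0: t=0:+1/96 = 1/96
⇒ 3j(4 1 3; 2 -1 -1)² = 5/84, sgn +1
4πI² = N·(3j₀)²·(3jₘ)² = 5/7
I = +1·√(0.714286/4π) = 0.23841361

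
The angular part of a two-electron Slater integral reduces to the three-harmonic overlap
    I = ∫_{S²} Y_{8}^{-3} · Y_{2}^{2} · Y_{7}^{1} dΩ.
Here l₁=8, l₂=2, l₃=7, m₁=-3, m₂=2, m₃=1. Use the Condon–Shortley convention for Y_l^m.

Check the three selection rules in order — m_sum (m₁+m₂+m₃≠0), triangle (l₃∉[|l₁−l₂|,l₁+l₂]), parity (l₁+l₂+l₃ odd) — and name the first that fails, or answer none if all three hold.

parity

m₁+m₂+m₃ = -3 + 2 + 1 = 0  ✓
triangle: |8−2|=6 ≤ l₃=7 ≤ 8+2=10  ✓
parity: l₁+l₂+l₃ = 17 is odd  ✗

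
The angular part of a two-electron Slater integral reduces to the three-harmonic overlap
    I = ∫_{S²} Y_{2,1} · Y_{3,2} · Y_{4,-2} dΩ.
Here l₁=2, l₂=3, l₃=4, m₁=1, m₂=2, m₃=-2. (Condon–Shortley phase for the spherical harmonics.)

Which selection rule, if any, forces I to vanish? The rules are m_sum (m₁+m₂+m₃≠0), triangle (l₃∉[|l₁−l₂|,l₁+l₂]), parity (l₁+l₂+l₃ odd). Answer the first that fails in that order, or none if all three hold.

m_sum

Σmᵢ = 1  ✗
l₃∈[|l₁−l₂|,l₁+l₂]=[1,5], have l₃=4
Σlᵢ = 9 ⇒ odd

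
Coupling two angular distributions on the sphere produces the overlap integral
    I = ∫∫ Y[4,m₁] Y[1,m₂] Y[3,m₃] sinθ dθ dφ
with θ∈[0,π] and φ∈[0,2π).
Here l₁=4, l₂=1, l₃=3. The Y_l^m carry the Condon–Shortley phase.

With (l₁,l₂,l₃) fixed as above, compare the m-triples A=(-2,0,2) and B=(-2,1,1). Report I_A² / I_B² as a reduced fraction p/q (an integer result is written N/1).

l's match ⇒ only the (l;m) 3-j factors differ between A and B.
A: triangle coeff Δ(4,1,3) = 1/252; Σ_t [1,1]: t=1:−1/120 = -1/120; (3j)²=1/21 [(4 1 3; -2 0 2)], sign=+1
B: triangle coeff Δ(4,1,3) = 1/252; Σ_t [2,2]: t=2:+1/96 = 1/96; (3j)²=5/84 [(4 1 3; -2 1 1)], sign=+1
I_A²/I_B² = (1/21)/(5/84) = 4/5

4/5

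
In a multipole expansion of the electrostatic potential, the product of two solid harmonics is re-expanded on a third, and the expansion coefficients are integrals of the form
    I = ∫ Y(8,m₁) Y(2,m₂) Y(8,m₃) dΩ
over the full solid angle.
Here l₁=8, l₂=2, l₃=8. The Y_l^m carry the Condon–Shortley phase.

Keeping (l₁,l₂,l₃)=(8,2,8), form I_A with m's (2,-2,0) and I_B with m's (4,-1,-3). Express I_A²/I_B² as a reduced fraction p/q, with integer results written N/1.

Shared (l₁,l₂,l₃)=(8,2,8): N and (l;000)² cancel in I_A²/I_B².
A: Δ = 2!·14!·2!/19! = 1/348840; Racah Σ t=0..0: t=0:+1/116121600 = 1/116121600; ⇒ 3j(8 2 8; 2 -2 0)² = 7/323, sgn +1
B: Δ = 2!·14!·2!/19! = 1/348840; Racah Σ t=0..1: t=0:+1/174182400 t=1:−1/479001600 = 1/273715200; ⇒ 3j(8 2 8; 4 -1 -3)² = 49/3876, sgn -1
I_A²/I_B² = (7/323)/(49/3876) = 12/7

12/7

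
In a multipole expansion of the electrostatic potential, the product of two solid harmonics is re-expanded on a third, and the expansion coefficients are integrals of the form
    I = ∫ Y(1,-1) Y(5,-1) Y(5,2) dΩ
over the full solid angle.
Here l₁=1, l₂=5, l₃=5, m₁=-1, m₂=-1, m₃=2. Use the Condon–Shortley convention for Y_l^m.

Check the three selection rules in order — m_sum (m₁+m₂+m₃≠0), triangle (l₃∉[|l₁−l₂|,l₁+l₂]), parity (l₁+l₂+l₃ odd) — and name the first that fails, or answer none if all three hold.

parity

azimuthal sum: -1 − 1 + 2 = 0  ✓
4 ≤ 5 ≤ 6 (triangle on l)  ✓
L = 1 + 5 + 5 = 11 (odd)  ✗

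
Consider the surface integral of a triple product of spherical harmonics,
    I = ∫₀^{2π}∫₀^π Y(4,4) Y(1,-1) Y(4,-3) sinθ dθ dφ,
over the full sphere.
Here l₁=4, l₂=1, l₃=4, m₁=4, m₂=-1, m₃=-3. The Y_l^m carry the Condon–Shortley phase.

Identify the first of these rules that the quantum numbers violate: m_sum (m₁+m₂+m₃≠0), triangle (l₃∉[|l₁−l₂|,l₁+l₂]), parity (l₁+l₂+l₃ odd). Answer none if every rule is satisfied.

Σmᵢ = 0  ✓
l₃∈[|l₁−l₂|,l₁+l₂]=[3,5], have l₃=4  ✓
Σlᵢ = 9 ⇒ odd  ✗

parity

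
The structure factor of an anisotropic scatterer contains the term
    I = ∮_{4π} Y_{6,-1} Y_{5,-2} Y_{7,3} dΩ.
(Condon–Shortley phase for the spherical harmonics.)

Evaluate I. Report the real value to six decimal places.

-0.036891

Rules hold: Σm=0, L=18 even, 1≤7≤11.
N = 13·11·15 = 2145
Δ = 4!·8!·6!/19! = 1/174594420
Racah Σ t=0..4: t=0:+1/4147200 t=1:−1/207360 t=2:+1/82944 t=3:−1/207360 t=4:+1/4147200 = 1/345600
⇒ 3j(6 5 7; 0 0 0)² = 420/46189, sgn -1
Racah Σ t=0..3: t=0:+1/4354560 t=1:−1/414720 t=2:+1/345600 t=3:−1/2488320 = 1/3225600
⇒ 3j(6 5 7; -1 -2 3)² = 81/92378, sgn +1
4πI² = N·(3j₀)²·(3jₘ)² = 255150/14919047
I = -1·√(0.0171023/4π) = -0.03689116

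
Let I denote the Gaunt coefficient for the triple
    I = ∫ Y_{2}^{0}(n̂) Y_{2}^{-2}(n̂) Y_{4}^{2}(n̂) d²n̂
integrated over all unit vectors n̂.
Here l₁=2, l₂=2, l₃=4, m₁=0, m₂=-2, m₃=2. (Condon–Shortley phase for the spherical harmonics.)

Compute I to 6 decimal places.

Checks pass: Σm=0; 8 even; l₃=4∈[0,4].
(2·2+1)(2·2+1)(2·4+1) = 225
Δ: 0! 4! 4! / 9! → 1/630
sum: t=0:+1/16 = 1/16
3j²(2 2 4; 0 0 0) = Δ·Π!·Σ² = 2/35  (sign +1)
sum: t=0:+1/96 = 1/96
3j²(2 2 4; 0 -2 2) = Δ·Π!·Σ² = 1/42  (sign +1)
combine: 4πI² = 225·2/35·1/42 = 15/49
take √, sign +1: I = 0.15607835

0.156078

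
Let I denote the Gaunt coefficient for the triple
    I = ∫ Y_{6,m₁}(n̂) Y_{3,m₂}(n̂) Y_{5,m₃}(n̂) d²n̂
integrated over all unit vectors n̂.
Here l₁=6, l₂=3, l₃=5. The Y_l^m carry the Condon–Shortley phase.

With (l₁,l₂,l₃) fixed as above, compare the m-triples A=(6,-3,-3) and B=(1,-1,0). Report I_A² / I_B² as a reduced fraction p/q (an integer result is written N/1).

33/14

Shared (l₁,l₂,l₃)=(6,3,5): N and (l;000)² cancel in I_A²/I_B².
A: Δ = 4!·8!·2!/15! = 1/675675; Racah Σ t=0..0: t=0:+1/1935360 = 1/1935360; ⇒ 3j(6 3 5; 6 -3 -3)² = 1/91, sgn +1
B: Δ = 4!·8!·2!/15! = 1/675675; Racah Σ t=0..2: t=0:+1/34560 t=1:−1/3456 t=2:+1/5760 = -1/11520; ⇒ 3j(6 3 5; 1 -1 0)² = 2/429, sgn +1
I_A²/I_B² = (1/91)/(2/429) = 33/14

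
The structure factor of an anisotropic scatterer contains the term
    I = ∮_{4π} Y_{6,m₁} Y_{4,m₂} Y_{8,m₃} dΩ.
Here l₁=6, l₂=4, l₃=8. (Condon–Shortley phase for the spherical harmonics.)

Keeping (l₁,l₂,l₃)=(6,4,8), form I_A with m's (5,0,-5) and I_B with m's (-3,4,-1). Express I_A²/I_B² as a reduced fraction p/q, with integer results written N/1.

Same 6,4,8: normalisation and zero-m 3j drop out of the ratio.
A: Δ: 2! 10! 6! / 19! → 1/23279256; sum: t=0:+1/34836480 t=1:−1/130636800 = 11/522547200; 3j²(6 4 8; 5 0 -5) = Δ·Π!·Σ² = 1331/81396  (sign -1)
B: Δ: 2! 10! 6! / 19! → 1/23279256; sum: t=2:+1/43545600 = 1/43545600; 3j²(6 4 8; -3 4 -1) = Δ·Π!·Σ² = 168/46189  (sign -1)
I_A²/I_B² = (1331/81396)/(168/46189) = 190333/42336

190333/42336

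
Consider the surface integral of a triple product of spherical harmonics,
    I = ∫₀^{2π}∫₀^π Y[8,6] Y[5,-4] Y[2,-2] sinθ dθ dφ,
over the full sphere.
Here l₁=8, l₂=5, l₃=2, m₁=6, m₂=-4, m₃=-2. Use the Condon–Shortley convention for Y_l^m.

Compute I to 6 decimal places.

|8−5|≤2≤8+5 violated ⇒ I = 0

0.000000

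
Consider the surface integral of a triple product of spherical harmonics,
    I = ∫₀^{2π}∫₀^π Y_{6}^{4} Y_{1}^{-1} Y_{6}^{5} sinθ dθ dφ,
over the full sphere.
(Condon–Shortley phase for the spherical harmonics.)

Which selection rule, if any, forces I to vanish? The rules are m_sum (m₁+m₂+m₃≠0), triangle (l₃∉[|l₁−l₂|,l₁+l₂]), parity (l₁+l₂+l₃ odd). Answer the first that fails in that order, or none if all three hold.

azimuthal sum: 4 − 1 + 5 = 8  ✗
5 ≤ 6 ≤ 7 (triangle on l)
L = 6 + 1 + 6 = 13 (odd)

m_sum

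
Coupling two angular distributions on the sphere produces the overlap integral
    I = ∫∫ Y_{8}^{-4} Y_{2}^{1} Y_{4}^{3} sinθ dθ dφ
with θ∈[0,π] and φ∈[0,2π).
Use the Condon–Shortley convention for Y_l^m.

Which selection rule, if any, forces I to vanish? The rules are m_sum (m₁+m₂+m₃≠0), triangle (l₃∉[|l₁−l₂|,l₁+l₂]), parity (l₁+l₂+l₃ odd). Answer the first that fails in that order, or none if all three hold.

triangle

Σmᵢ = 0  ✓
l₃∈[|l₁−l₂|,l₁+l₂]=[6,10], have l₃=4  ✗
Σlᵢ = 14 ⇒ even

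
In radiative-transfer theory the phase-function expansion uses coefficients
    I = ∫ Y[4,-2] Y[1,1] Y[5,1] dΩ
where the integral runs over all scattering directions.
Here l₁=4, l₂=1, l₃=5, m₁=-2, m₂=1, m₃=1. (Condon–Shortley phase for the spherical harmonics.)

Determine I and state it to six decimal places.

m-sum 0 ✓  L=10 even ✓  3≤5≤5 ✓
Π(2lᵢ+1) = 9×3×11 = 297
triangle coeff Δ(4,1,5) = 1/495
Σ_t [0,0]: t=0:+1/576 = 1/576
(3j)²=5/99 [(4 1 5; 0 0 0)], sign=-1
Σ_t [0,0]: t=0:+1/2880 = 1/2880
(3j)²=2/165 [(4 1 5; -2 1 1)], sign=+1
⇒ 4πI² = 2/11
I = (-1)√(2/11/(4π)) = -0.12028562

-0.120286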